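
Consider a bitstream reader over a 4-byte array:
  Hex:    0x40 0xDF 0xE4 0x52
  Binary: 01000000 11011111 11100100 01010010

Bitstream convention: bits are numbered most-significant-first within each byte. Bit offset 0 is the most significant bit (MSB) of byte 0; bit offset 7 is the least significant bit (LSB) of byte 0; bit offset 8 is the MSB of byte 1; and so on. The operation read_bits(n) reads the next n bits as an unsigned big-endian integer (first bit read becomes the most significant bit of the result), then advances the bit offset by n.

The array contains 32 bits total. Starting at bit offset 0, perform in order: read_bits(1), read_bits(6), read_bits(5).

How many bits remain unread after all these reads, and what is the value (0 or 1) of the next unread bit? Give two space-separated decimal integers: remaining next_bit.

Answer: 20 1

Derivation:
Read 1: bits[0:1] width=1 -> value=0 (bin 0); offset now 1 = byte 0 bit 1; 31 bits remain
Read 2: bits[1:7] width=6 -> value=32 (bin 100000); offset now 7 = byte 0 bit 7; 25 bits remain
Read 3: bits[7:12] width=5 -> value=13 (bin 01101); offset now 12 = byte 1 bit 4; 20 bits remain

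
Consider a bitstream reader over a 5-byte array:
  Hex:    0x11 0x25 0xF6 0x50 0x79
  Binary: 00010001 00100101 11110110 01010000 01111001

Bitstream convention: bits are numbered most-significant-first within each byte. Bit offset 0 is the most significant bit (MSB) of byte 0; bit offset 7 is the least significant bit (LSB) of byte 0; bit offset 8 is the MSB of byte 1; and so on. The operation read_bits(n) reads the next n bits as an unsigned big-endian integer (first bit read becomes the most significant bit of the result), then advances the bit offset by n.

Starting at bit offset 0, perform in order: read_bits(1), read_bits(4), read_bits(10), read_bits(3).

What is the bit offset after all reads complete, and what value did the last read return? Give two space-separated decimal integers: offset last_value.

Answer: 18 7

Derivation:
Read 1: bits[0:1] width=1 -> value=0 (bin 0); offset now 1 = byte 0 bit 1; 39 bits remain
Read 2: bits[1:5] width=4 -> value=2 (bin 0010); offset now 5 = byte 0 bit 5; 35 bits remain
Read 3: bits[5:15] width=10 -> value=146 (bin 0010010010); offset now 15 = byte 1 bit 7; 25 bits remain
Read 4: bits[15:18] width=3 -> value=7 (bin 111); offset now 18 = byte 2 bit 2; 22 bits remain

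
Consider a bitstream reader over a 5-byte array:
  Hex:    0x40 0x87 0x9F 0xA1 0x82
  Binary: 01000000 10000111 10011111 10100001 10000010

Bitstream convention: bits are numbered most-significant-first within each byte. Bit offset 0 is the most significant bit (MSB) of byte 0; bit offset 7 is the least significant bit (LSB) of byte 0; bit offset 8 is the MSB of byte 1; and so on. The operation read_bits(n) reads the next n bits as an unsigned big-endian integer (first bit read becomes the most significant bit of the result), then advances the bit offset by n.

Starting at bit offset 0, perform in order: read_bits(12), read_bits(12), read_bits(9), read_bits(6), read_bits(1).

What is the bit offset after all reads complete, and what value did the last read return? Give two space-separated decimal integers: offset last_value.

Answer: 40 0

Derivation:
Read 1: bits[0:12] width=12 -> value=1032 (bin 010000001000); offset now 12 = byte 1 bit 4; 28 bits remain
Read 2: bits[12:24] width=12 -> value=1951 (bin 011110011111); offset now 24 = byte 3 bit 0; 16 bits remain
Read 3: bits[24:33] width=9 -> value=323 (bin 101000011); offset now 33 = byte 4 bit 1; 7 bits remain
Read 4: bits[33:39] width=6 -> value=1 (bin 000001); offset now 39 = byte 4 bit 7; 1 bits remain
Read 5: bits[39:40] width=1 -> value=0 (bin 0); offset now 40 = byte 5 bit 0; 0 bits remain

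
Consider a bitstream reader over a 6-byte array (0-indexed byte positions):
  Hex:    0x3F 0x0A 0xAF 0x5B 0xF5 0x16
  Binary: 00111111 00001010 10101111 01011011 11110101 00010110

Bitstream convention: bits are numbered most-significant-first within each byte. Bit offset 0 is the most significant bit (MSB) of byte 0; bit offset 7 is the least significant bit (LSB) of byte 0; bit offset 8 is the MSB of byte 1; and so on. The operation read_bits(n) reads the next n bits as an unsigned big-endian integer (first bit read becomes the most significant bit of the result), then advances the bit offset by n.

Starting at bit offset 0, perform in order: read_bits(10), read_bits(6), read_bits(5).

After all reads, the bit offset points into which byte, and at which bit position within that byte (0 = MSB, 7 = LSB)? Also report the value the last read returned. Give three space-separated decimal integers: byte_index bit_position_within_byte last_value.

Answer: 2 5 21

Derivation:
Read 1: bits[0:10] width=10 -> value=252 (bin 0011111100); offset now 10 = byte 1 bit 2; 38 bits remain
Read 2: bits[10:16] width=6 -> value=10 (bin 001010); offset now 16 = byte 2 bit 0; 32 bits remain
Read 3: bits[16:21] width=5 -> value=21 (bin 10101); offset now 21 = byte 2 bit 5; 27 bits remain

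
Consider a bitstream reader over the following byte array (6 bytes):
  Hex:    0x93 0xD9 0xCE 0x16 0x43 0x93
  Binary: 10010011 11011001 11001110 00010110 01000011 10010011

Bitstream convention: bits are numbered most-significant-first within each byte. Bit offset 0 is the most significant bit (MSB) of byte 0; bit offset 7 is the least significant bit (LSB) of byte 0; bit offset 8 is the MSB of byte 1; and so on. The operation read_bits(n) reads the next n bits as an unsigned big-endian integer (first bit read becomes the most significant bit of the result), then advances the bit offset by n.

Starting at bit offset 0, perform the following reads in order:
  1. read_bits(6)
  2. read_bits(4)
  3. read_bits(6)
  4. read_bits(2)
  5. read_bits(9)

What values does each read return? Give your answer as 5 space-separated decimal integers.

Answer: 36 15 25 3 112

Derivation:
Read 1: bits[0:6] width=6 -> value=36 (bin 100100); offset now 6 = byte 0 bit 6; 42 bits remain
Read 2: bits[6:10] width=4 -> value=15 (bin 1111); offset now 10 = byte 1 bit 2; 38 bits remain
Read 3: bits[10:16] width=6 -> value=25 (bin 011001); offset now 16 = byte 2 bit 0; 32 bits remain
Read 4: bits[16:18] width=2 -> value=3 (bin 11); offset now 18 = byte 2 bit 2; 30 bits remain
Read 5: bits[18:27] width=9 -> value=112 (bin 001110000); offset now 27 = byte 3 bit 3; 21 bits remain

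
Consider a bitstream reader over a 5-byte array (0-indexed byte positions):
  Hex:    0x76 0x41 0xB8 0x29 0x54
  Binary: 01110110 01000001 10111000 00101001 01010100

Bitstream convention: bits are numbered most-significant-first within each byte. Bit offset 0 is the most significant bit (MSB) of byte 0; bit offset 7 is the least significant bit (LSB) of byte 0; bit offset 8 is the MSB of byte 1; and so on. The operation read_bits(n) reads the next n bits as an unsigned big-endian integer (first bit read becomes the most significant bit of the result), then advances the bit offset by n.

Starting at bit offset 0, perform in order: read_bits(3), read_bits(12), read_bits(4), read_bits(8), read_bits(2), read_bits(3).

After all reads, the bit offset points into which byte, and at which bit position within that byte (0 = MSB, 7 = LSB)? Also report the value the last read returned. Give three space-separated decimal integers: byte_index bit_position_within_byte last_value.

Answer: 4 0 1

Derivation:
Read 1: bits[0:3] width=3 -> value=3 (bin 011); offset now 3 = byte 0 bit 3; 37 bits remain
Read 2: bits[3:15] width=12 -> value=2848 (bin 101100100000); offset now 15 = byte 1 bit 7; 25 bits remain
Read 3: bits[15:19] width=4 -> value=13 (bin 1101); offset now 19 = byte 2 bit 3; 21 bits remain
Read 4: bits[19:27] width=8 -> value=193 (bin 11000001); offset now 27 = byte 3 bit 3; 13 bits remain
Read 5: bits[27:29] width=2 -> value=1 (bin 01); offset now 29 = byte 3 bit 5; 11 bits remain
Read 6: bits[29:32] width=3 -> value=1 (bin 001); offset now 32 = byte 4 bit 0; 8 bits remain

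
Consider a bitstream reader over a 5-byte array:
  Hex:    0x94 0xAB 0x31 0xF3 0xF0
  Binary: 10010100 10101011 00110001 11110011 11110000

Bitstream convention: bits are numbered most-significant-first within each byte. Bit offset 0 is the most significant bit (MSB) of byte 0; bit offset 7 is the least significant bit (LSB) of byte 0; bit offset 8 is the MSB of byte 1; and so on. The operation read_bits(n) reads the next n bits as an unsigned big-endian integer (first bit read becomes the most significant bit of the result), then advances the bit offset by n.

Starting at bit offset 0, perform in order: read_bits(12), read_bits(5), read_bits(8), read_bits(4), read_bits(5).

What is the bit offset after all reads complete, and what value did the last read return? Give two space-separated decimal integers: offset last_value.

Read 1: bits[0:12] width=12 -> value=2378 (bin 100101001010); offset now 12 = byte 1 bit 4; 28 bits remain
Read 2: bits[12:17] width=5 -> value=22 (bin 10110); offset now 17 = byte 2 bit 1; 23 bits remain
Read 3: bits[17:25] width=8 -> value=99 (bin 01100011); offset now 25 = byte 3 bit 1; 15 bits remain
Read 4: bits[25:29] width=4 -> value=14 (bin 1110); offset now 29 = byte 3 bit 5; 11 bits remain
Read 5: bits[29:34] width=5 -> value=15 (bin 01111); offset now 34 = byte 4 bit 2; 6 bits remain

Answer: 34 15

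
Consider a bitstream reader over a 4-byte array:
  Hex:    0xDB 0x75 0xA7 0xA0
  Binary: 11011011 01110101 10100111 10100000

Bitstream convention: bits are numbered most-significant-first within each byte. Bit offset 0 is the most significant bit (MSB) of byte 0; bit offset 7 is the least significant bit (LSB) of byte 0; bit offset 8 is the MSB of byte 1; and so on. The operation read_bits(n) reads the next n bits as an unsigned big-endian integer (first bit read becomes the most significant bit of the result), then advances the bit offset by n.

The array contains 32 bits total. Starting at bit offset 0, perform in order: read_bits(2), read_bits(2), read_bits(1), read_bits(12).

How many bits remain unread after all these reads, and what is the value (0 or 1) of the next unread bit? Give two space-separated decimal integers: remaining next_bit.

Answer: 15 0

Derivation:
Read 1: bits[0:2] width=2 -> value=3 (bin 11); offset now 2 = byte 0 bit 2; 30 bits remain
Read 2: bits[2:4] width=2 -> value=1 (bin 01); offset now 4 = byte 0 bit 4; 28 bits remain
Read 3: bits[4:5] width=1 -> value=1 (bin 1); offset now 5 = byte 0 bit 5; 27 bits remain
Read 4: bits[5:17] width=12 -> value=1771 (bin 011011101011); offset now 17 = byte 2 bit 1; 15 bits remain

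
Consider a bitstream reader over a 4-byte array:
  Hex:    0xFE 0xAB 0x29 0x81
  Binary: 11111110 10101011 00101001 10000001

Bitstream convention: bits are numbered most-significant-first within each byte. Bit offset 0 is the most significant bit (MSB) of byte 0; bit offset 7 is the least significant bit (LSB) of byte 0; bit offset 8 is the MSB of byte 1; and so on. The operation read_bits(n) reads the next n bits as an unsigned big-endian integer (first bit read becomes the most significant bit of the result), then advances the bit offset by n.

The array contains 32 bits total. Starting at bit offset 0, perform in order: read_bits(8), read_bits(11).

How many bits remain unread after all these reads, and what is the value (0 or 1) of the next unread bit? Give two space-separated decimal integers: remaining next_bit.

Answer: 13 0

Derivation:
Read 1: bits[0:8] width=8 -> value=254 (bin 11111110); offset now 8 = byte 1 bit 0; 24 bits remain
Read 2: bits[8:19] width=11 -> value=1369 (bin 10101011001); offset now 19 = byte 2 bit 3; 13 bits remain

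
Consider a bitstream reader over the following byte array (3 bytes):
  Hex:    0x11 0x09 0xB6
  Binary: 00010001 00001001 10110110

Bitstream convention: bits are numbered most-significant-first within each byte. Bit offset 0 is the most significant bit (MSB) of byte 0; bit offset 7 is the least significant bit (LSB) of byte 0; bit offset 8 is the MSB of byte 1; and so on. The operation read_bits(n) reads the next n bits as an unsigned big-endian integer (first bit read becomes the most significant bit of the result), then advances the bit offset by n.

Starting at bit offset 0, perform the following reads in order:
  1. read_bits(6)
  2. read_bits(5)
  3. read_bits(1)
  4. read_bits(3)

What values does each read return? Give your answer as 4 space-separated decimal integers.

Answer: 4 8 0 4

Derivation:
Read 1: bits[0:6] width=6 -> value=4 (bin 000100); offset now 6 = byte 0 bit 6; 18 bits remain
Read 2: bits[6:11] width=5 -> value=8 (bin 01000); offset now 11 = byte 1 bit 3; 13 bits remain
Read 3: bits[11:12] width=1 -> value=0 (bin 0); offset now 12 = byte 1 bit 4; 12 bits remain
Read 4: bits[12:15] width=3 -> value=4 (bin 100); offset now 15 = byte 1 bit 7; 9 bits remain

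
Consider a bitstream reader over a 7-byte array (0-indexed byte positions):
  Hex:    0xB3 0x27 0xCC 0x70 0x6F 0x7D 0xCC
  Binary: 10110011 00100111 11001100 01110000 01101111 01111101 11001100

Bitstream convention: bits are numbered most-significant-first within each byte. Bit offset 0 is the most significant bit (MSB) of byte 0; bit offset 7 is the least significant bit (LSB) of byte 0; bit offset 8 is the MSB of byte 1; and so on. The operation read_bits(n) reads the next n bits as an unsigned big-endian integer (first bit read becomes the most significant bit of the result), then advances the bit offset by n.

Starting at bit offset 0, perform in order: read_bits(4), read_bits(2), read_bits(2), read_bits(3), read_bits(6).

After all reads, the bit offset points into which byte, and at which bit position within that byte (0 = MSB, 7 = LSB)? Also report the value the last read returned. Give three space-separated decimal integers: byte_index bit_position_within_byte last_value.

Answer: 2 1 15

Derivation:
Read 1: bits[0:4] width=4 -> value=11 (bin 1011); offset now 4 = byte 0 bit 4; 52 bits remain
Read 2: bits[4:6] width=2 -> value=0 (bin 00); offset now 6 = byte 0 bit 6; 50 bits remain
Read 3: bits[6:8] width=2 -> value=3 (bin 11); offset now 8 = byte 1 bit 0; 48 bits remain
Read 4: bits[8:11] width=3 -> value=1 (bin 001); offset now 11 = byte 1 bit 3; 45 bits remain
Read 5: bits[11:17] width=6 -> value=15 (bin 001111); offset now 17 = byte 2 bit 1; 39 bits remain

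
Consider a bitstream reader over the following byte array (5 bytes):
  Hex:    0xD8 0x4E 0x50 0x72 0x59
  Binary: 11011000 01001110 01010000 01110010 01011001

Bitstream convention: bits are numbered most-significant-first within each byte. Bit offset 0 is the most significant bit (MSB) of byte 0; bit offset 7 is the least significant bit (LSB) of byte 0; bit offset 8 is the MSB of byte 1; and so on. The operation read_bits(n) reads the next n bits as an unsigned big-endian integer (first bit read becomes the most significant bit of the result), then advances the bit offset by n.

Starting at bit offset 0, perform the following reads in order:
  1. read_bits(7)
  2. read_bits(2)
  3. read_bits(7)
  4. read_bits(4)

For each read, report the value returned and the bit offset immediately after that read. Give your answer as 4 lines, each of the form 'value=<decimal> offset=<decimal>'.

Read 1: bits[0:7] width=7 -> value=108 (bin 1101100); offset now 7 = byte 0 bit 7; 33 bits remain
Read 2: bits[7:9] width=2 -> value=0 (bin 00); offset now 9 = byte 1 bit 1; 31 bits remain
Read 3: bits[9:16] width=7 -> value=78 (bin 1001110); offset now 16 = byte 2 bit 0; 24 bits remain
Read 4: bits[16:20] width=4 -> value=5 (bin 0101); offset now 20 = byte 2 bit 4; 20 bits remain

Answer: value=108 offset=7
value=0 offset=9
value=78 offset=16
value=5 offset=20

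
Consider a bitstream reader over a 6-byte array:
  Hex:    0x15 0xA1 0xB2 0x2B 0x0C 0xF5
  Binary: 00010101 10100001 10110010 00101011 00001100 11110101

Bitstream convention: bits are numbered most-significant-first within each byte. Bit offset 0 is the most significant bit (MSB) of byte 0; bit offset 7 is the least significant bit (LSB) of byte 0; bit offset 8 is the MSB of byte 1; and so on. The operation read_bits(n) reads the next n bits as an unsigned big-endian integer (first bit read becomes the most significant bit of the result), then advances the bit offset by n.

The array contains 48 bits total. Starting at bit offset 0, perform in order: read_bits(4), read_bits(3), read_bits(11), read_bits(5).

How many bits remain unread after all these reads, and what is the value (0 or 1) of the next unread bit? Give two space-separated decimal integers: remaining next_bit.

Read 1: bits[0:4] width=4 -> value=1 (bin 0001); offset now 4 = byte 0 bit 4; 44 bits remain
Read 2: bits[4:7] width=3 -> value=2 (bin 010); offset now 7 = byte 0 bit 7; 41 bits remain
Read 3: bits[7:18] width=11 -> value=1670 (bin 11010000110); offset now 18 = byte 2 bit 2; 30 bits remain
Read 4: bits[18:23] width=5 -> value=25 (bin 11001); offset now 23 = byte 2 bit 7; 25 bits remain

Answer: 25 0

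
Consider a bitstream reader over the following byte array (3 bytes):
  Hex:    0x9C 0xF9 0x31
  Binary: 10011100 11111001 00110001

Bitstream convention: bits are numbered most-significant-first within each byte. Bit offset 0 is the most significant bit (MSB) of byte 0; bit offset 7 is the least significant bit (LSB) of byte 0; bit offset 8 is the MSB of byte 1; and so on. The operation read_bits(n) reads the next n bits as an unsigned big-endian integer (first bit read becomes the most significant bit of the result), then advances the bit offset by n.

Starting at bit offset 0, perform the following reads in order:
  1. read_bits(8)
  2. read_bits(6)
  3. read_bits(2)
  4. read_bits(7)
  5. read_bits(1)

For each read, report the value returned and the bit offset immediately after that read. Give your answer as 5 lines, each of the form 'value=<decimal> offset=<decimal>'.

Answer: value=156 offset=8
value=62 offset=14
value=1 offset=16
value=24 offset=23
value=1 offset=24

Derivation:
Read 1: bits[0:8] width=8 -> value=156 (bin 10011100); offset now 8 = byte 1 bit 0; 16 bits remain
Read 2: bits[8:14] width=6 -> value=62 (bin 111110); offset now 14 = byte 1 bit 6; 10 bits remain
Read 3: bits[14:16] width=2 -> value=1 (bin 01); offset now 16 = byte 2 bit 0; 8 bits remain
Read 4: bits[16:23] width=7 -> value=24 (bin 0011000); offset now 23 = byte 2 bit 7; 1 bits remain
Read 5: bits[23:24] width=1 -> value=1 (bin 1); offset now 24 = byte 3 bit 0; 0 bits remain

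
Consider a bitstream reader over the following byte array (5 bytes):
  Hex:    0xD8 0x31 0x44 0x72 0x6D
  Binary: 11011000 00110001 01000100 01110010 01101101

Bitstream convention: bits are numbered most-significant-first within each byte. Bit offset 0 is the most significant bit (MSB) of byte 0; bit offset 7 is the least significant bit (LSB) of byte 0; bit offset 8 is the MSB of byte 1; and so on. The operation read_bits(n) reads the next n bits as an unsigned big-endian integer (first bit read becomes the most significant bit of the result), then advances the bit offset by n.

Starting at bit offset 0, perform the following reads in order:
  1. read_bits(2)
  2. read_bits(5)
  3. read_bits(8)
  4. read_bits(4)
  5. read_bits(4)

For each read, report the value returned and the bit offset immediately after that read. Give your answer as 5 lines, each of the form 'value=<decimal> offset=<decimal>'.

Read 1: bits[0:2] width=2 -> value=3 (bin 11); offset now 2 = byte 0 bit 2; 38 bits remain
Read 2: bits[2:7] width=5 -> value=12 (bin 01100); offset now 7 = byte 0 bit 7; 33 bits remain
Read 3: bits[7:15] width=8 -> value=24 (bin 00011000); offset now 15 = byte 1 bit 7; 25 bits remain
Read 4: bits[15:19] width=4 -> value=10 (bin 1010); offset now 19 = byte 2 bit 3; 21 bits remain
Read 5: bits[19:23] width=4 -> value=2 (bin 0010); offset now 23 = byte 2 bit 7; 17 bits remain

Answer: value=3 offset=2
value=12 offset=7
value=24 offset=15
value=10 offset=19
value=2 offset=23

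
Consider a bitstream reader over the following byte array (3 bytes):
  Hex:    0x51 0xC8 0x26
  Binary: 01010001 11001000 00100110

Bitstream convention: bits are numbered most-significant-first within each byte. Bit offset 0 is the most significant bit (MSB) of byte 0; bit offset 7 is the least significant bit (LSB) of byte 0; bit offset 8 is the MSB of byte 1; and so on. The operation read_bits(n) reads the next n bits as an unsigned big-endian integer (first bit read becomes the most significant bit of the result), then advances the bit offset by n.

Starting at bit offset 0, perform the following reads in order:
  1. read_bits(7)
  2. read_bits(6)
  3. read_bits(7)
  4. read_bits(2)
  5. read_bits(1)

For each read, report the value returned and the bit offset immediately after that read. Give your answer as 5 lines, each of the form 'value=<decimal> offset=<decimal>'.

Read 1: bits[0:7] width=7 -> value=40 (bin 0101000); offset now 7 = byte 0 bit 7; 17 bits remain
Read 2: bits[7:13] width=6 -> value=57 (bin 111001); offset now 13 = byte 1 bit 5; 11 bits remain
Read 3: bits[13:20] width=7 -> value=2 (bin 0000010); offset now 20 = byte 2 bit 4; 4 bits remain
Read 4: bits[20:22] width=2 -> value=1 (bin 01); offset now 22 = byte 2 bit 6; 2 bits remain
Read 5: bits[22:23] width=1 -> value=1 (bin 1); offset now 23 = byte 2 bit 7; 1 bits remain

Answer: value=40 offset=7
value=57 offset=13
value=2 offset=20
value=1 offset=22
value=1 offset=23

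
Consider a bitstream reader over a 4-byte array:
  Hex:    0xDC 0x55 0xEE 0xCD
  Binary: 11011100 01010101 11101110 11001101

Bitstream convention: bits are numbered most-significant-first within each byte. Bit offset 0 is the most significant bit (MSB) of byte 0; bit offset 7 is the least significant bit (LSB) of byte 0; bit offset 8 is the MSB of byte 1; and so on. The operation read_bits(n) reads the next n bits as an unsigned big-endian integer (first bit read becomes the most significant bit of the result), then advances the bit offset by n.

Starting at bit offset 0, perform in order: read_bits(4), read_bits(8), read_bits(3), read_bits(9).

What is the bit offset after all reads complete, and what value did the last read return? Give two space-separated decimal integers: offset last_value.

Read 1: bits[0:4] width=4 -> value=13 (bin 1101); offset now 4 = byte 0 bit 4; 28 bits remain
Read 2: bits[4:12] width=8 -> value=197 (bin 11000101); offset now 12 = byte 1 bit 4; 20 bits remain
Read 3: bits[12:15] width=3 -> value=2 (bin 010); offset now 15 = byte 1 bit 7; 17 bits remain
Read 4: bits[15:24] width=9 -> value=494 (bin 111101110); offset now 24 = byte 3 bit 0; 8 bits remain

Answer: 24 494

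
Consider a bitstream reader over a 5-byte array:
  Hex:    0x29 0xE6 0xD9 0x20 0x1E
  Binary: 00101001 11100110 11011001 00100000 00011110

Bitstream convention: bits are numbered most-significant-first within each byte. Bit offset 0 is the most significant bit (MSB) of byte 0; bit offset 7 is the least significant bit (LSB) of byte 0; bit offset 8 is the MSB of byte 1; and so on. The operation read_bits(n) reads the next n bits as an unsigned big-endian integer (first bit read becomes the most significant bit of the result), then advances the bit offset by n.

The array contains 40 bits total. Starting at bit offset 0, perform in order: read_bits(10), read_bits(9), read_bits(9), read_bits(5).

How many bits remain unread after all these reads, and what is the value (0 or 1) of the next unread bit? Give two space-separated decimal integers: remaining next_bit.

Answer: 7 0

Derivation:
Read 1: bits[0:10] width=10 -> value=167 (bin 0010100111); offset now 10 = byte 1 bit 2; 30 bits remain
Read 2: bits[10:19] width=9 -> value=310 (bin 100110110); offset now 19 = byte 2 bit 3; 21 bits remain
Read 3: bits[19:28] width=9 -> value=402 (bin 110010010); offset now 28 = byte 3 bit 4; 12 bits remain
Read 4: bits[28:33] width=5 -> value=0 (bin 00000); offset now 33 = byte 4 bit 1; 7 bits remain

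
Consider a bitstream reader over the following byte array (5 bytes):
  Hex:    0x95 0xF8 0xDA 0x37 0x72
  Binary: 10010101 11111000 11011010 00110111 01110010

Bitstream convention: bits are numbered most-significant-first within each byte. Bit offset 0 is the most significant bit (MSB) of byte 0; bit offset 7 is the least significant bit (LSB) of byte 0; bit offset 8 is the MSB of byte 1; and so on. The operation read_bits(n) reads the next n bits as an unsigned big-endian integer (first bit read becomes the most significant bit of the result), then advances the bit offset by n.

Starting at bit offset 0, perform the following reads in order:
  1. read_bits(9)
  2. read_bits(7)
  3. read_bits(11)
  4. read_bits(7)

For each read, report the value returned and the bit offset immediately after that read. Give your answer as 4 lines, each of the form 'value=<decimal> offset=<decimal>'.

Read 1: bits[0:9] width=9 -> value=299 (bin 100101011); offset now 9 = byte 1 bit 1; 31 bits remain
Read 2: bits[9:16] width=7 -> value=120 (bin 1111000); offset now 16 = byte 2 bit 0; 24 bits remain
Read 3: bits[16:27] width=11 -> value=1745 (bin 11011010001); offset now 27 = byte 3 bit 3; 13 bits remain
Read 4: bits[27:34] width=7 -> value=93 (bin 1011101); offset now 34 = byte 4 bit 2; 6 bits remain

Answer: value=299 offset=9
value=120 offset=16
value=1745 offset=27
value=93 offset=34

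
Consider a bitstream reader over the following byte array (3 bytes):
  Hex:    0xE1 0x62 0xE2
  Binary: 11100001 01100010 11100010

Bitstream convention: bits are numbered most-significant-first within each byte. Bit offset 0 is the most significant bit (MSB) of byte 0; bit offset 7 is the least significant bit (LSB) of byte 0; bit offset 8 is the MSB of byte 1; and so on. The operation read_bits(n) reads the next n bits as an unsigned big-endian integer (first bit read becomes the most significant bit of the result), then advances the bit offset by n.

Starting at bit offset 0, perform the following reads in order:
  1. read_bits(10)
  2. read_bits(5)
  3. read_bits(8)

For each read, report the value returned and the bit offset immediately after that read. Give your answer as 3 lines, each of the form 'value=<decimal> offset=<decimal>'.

Read 1: bits[0:10] width=10 -> value=901 (bin 1110000101); offset now 10 = byte 1 bit 2; 14 bits remain
Read 2: bits[10:15] width=5 -> value=17 (bin 10001); offset now 15 = byte 1 bit 7; 9 bits remain
Read 3: bits[15:23] width=8 -> value=113 (bin 01110001); offset now 23 = byte 2 bit 7; 1 bits remain

Answer: value=901 offset=10
value=17 offset=15
value=113 offset=23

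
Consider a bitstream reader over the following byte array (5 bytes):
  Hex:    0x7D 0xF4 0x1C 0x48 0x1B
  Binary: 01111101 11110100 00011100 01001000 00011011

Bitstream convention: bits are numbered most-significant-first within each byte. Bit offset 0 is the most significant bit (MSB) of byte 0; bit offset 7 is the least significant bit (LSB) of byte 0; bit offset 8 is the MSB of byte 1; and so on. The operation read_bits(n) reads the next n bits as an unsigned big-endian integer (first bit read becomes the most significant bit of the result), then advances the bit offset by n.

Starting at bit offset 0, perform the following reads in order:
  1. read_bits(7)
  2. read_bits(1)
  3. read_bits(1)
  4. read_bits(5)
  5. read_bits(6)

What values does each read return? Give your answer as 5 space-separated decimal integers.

Answer: 62 1 1 29 1

Derivation:
Read 1: bits[0:7] width=7 -> value=62 (bin 0111110); offset now 7 = byte 0 bit 7; 33 bits remain
Read 2: bits[7:8] width=1 -> value=1 (bin 1); offset now 8 = byte 1 bit 0; 32 bits remain
Read 3: bits[8:9] width=1 -> value=1 (bin 1); offset now 9 = byte 1 bit 1; 31 bits remain
Read 4: bits[9:14] width=5 -> value=29 (bin 11101); offset now 14 = byte 1 bit 6; 26 bits remain
Read 5: bits[14:20] width=6 -> value=1 (bin 000001); offset now 20 = byte 2 bit 4; 20 bits remain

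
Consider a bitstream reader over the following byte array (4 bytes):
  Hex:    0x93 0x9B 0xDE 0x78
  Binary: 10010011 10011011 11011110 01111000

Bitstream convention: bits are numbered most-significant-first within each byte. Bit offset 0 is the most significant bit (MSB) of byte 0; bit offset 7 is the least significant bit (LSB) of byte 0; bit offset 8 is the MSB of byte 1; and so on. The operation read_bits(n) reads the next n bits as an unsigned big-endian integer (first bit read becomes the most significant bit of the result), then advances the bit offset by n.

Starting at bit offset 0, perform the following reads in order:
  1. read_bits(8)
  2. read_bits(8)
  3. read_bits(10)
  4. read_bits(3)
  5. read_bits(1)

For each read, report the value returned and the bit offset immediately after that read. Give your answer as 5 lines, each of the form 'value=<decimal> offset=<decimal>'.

Answer: value=147 offset=8
value=155 offset=16
value=889 offset=26
value=7 offset=29
value=0 offset=30

Derivation:
Read 1: bits[0:8] width=8 -> value=147 (bin 10010011); offset now 8 = byte 1 bit 0; 24 bits remain
Read 2: bits[8:16] width=8 -> value=155 (bin 10011011); offset now 16 = byte 2 bit 0; 16 bits remain
Read 3: bits[16:26] width=10 -> value=889 (bin 1101111001); offset now 26 = byte 3 bit 2; 6 bits remain
Read 4: bits[26:29] width=3 -> value=7 (bin 111); offset now 29 = byte 3 bit 5; 3 bits remain
Read 5: bits[29:30] width=1 -> value=0 (bin 0); offset now 30 = byte 3 bit 6; 2 bits remain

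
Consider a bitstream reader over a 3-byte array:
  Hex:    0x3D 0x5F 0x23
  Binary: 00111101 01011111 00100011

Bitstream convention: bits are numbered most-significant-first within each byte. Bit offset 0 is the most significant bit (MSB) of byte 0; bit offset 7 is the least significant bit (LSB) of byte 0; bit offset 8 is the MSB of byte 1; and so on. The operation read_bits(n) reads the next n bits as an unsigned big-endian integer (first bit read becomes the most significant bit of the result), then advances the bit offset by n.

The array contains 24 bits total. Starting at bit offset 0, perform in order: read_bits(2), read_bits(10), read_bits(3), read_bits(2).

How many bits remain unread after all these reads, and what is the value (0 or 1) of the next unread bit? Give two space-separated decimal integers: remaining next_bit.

Answer: 7 0

Derivation:
Read 1: bits[0:2] width=2 -> value=0 (bin 00); offset now 2 = byte 0 bit 2; 22 bits remain
Read 2: bits[2:12] width=10 -> value=981 (bin 1111010101); offset now 12 = byte 1 bit 4; 12 bits remain
Read 3: bits[12:15] width=3 -> value=7 (bin 111); offset now 15 = byte 1 bit 7; 9 bits remain
Read 4: bits[15:17] width=2 -> value=2 (bin 10); offset now 17 = byte 2 bit 1; 7 bits remain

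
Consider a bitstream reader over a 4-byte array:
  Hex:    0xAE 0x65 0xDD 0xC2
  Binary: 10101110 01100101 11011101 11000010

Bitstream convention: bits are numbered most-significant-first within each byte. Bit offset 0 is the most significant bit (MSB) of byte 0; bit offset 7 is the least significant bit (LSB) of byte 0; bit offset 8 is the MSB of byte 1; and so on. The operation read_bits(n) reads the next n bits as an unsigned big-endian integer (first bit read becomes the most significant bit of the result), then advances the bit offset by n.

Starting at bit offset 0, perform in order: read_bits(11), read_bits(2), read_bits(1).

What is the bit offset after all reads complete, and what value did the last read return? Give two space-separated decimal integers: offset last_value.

Answer: 14 1

Derivation:
Read 1: bits[0:11] width=11 -> value=1395 (bin 10101110011); offset now 11 = byte 1 bit 3; 21 bits remain
Read 2: bits[11:13] width=2 -> value=0 (bin 00); offset now 13 = byte 1 bit 5; 19 bits remain
Read 3: bits[13:14] width=1 -> value=1 (bin 1); offset now 14 = byte 1 bit 6; 18 bits remain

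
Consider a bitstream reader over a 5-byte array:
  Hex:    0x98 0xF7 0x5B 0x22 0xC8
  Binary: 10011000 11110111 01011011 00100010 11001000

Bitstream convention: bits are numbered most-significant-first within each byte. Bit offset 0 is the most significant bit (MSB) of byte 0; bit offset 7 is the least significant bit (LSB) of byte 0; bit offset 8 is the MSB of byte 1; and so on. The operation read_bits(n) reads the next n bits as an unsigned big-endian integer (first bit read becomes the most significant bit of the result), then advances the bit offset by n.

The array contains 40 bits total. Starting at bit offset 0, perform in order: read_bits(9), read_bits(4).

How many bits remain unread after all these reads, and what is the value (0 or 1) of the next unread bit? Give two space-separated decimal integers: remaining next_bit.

Read 1: bits[0:9] width=9 -> value=305 (bin 100110001); offset now 9 = byte 1 bit 1; 31 bits remain
Read 2: bits[9:13] width=4 -> value=14 (bin 1110); offset now 13 = byte 1 bit 5; 27 bits remain

Answer: 27 1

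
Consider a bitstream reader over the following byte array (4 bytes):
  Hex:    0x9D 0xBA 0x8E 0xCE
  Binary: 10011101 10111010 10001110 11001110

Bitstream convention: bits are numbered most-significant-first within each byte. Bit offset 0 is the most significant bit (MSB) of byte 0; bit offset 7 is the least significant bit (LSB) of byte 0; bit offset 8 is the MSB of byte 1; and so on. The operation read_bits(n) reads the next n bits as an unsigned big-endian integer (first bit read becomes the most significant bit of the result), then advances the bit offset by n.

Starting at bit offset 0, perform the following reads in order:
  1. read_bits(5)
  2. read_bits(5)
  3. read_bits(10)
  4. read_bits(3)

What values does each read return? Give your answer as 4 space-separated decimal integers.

Read 1: bits[0:5] width=5 -> value=19 (bin 10011); offset now 5 = byte 0 bit 5; 27 bits remain
Read 2: bits[5:10] width=5 -> value=22 (bin 10110); offset now 10 = byte 1 bit 2; 22 bits remain
Read 3: bits[10:20] width=10 -> value=936 (bin 1110101000); offset now 20 = byte 2 bit 4; 12 bits remain
Read 4: bits[20:23] width=3 -> value=7 (bin 111); offset now 23 = byte 2 bit 7; 9 bits remain

Answer: 19 22 936 7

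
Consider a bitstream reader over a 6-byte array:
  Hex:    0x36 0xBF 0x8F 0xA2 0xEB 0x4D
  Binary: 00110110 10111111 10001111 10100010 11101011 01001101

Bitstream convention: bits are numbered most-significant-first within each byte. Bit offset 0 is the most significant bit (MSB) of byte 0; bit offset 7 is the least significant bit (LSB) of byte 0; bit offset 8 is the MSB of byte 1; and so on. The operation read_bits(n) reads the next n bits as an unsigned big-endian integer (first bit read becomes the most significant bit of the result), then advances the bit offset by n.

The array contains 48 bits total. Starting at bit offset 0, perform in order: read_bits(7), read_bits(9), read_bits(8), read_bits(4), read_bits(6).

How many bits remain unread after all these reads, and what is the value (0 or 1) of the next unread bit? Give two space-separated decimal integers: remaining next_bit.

Answer: 14 1

Derivation:
Read 1: bits[0:7] width=7 -> value=27 (bin 0011011); offset now 7 = byte 0 bit 7; 41 bits remain
Read 2: bits[7:16] width=9 -> value=191 (bin 010111111); offset now 16 = byte 2 bit 0; 32 bits remain
Read 3: bits[16:24] width=8 -> value=143 (bin 10001111); offset now 24 = byte 3 bit 0; 24 bits remain
Read 4: bits[24:28] width=4 -> value=10 (bin 1010); offset now 28 = byte 3 bit 4; 20 bits remain
Read 5: bits[28:34] width=6 -> value=11 (bin 001011); offset now 34 = byte 4 bit 2; 14 bits remain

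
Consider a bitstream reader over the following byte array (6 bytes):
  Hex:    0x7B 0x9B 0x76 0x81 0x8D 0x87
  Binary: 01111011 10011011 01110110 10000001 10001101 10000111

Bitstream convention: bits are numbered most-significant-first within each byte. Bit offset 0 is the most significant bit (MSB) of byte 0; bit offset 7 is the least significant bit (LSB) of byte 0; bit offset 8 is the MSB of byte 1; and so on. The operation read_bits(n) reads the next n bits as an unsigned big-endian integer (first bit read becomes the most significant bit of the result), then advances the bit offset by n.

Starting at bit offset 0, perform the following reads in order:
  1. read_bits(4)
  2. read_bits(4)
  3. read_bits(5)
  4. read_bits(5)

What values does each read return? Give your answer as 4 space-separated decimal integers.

Answer: 7 11 19 13

Derivation:
Read 1: bits[0:4] width=4 -> value=7 (bin 0111); offset now 4 = byte 0 bit 4; 44 bits remain
Read 2: bits[4:8] width=4 -> value=11 (bin 1011); offset now 8 = byte 1 bit 0; 40 bits remain
Read 3: bits[8:13] width=5 -> value=19 (bin 10011); offset now 13 = byte 1 bit 5; 35 bits remain
Read 4: bits[13:18] width=5 -> value=13 (bin 01101); offset now 18 = byte 2 bit 2; 30 bits remain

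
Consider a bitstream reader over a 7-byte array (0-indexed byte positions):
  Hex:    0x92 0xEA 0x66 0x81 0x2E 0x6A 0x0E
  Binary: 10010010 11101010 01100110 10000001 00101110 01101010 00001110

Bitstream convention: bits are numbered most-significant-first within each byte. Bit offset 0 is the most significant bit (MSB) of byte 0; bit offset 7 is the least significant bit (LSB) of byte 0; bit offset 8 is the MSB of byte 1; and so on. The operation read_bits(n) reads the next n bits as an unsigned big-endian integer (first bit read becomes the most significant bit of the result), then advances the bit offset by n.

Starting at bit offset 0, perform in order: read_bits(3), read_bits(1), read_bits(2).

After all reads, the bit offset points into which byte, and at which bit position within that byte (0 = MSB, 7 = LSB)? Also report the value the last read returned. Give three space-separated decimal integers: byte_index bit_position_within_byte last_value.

Read 1: bits[0:3] width=3 -> value=4 (bin 100); offset now 3 = byte 0 bit 3; 53 bits remain
Read 2: bits[3:4] width=1 -> value=1 (bin 1); offset now 4 = byte 0 bit 4; 52 bits remain
Read 3: bits[4:6] width=2 -> value=0 (bin 00); offset now 6 = byte 0 bit 6; 50 bits remain

Answer: 0 6 0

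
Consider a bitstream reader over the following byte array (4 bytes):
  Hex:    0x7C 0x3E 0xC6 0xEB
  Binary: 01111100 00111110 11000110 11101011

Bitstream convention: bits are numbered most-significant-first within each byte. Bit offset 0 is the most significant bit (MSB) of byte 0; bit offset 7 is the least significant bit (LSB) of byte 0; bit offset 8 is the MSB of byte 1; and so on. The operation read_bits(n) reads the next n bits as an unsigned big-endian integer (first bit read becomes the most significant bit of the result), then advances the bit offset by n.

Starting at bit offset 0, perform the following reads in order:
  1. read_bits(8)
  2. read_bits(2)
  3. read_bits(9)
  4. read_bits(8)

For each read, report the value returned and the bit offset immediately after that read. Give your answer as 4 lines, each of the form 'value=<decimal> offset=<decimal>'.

Read 1: bits[0:8] width=8 -> value=124 (bin 01111100); offset now 8 = byte 1 bit 0; 24 bits remain
Read 2: bits[8:10] width=2 -> value=0 (bin 00); offset now 10 = byte 1 bit 2; 22 bits remain
Read 3: bits[10:19] width=9 -> value=502 (bin 111110110); offset now 19 = byte 2 bit 3; 13 bits remain
Read 4: bits[19:27] width=8 -> value=55 (bin 00110111); offset now 27 = byte 3 bit 3; 5 bits remain

Answer: value=124 offset=8
value=0 offset=10
value=502 offset=19
value=55 offset=27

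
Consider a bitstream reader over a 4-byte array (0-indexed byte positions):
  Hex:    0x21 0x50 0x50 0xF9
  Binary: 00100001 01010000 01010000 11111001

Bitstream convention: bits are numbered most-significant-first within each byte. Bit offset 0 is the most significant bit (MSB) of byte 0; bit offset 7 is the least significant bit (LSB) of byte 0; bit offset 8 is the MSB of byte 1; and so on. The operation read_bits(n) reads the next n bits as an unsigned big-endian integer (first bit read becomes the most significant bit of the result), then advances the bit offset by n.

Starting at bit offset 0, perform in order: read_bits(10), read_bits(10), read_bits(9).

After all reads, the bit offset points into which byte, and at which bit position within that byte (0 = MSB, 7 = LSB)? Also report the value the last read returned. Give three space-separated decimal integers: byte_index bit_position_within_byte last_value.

Answer: 3 5 31

Derivation:
Read 1: bits[0:10] width=10 -> value=133 (bin 0010000101); offset now 10 = byte 1 bit 2; 22 bits remain
Read 2: bits[10:20] width=10 -> value=261 (bin 0100000101); offset now 20 = byte 2 bit 4; 12 bits remain
Read 3: bits[20:29] width=9 -> value=31 (bin 000011111); offset now 29 = byte 3 bit 5; 3 bits remain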